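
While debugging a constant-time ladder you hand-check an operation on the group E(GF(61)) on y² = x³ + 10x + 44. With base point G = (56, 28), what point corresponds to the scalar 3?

Repeated addition: build up to 3G.
2G: tangent at (56, 28): λ = (3·56² + 10)/(2·28) ≡ 24/56. 56⁻¹ ≡ 12 (mod 61), so λ ≡ 24·12 ≡ 44.
  x = λ² - 56 - 56 = 1936 - 112 ≡ 55; y = λ·(56 - 55) - 28 ≡ 16. → (55, 16)
3G: (55, 16) + (56, 28). λ = (28 - 16)/(56 - 55) ≡ 12/1 mod 61. 1⁻¹ ≡ 1 (mod 61) since 1·1 = 1 ≡ 1, so λ ≡ 12.
  x = λ² - 55 - 56 = 144 - 111 ≡ 33; y = λ·(55 - 33) - 16 ≡ 4. → (33, 4)

(33, 4)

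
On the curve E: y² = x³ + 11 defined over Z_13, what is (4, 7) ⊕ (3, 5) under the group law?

(4, 7) + (3, 5). λ = (5 - 7)/(3 - 4) ≡ 11/12 mod 13. 12⁻¹ ≡ 12 (mod 13), so λ ≡ 2.
  x = λ² - 4 - 3 = 4 - 7 ≡ 10; y = λ·(4 - 10) - 7 ≡ 7. → (10, 7)

(10, 7)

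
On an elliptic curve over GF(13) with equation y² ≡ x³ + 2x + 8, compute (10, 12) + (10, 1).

The two points share x = 10 and their y-coordinates satisfy 12 + 1 ≡ 0 (mod 13), so they are inverses. Their sum is ∞.

O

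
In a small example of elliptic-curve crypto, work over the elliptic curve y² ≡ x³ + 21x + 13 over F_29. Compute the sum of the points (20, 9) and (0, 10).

(4, 25)

(20, 9) + (0, 10). λ = (10 - 9)/(0 - 20) ≡ 1/9 mod 29. 9⁻¹ ≡ 13 (mod 29), so λ ≡ 13.
  x = λ² - 20 - 0 = 169 - 20 ≡ 4; y = λ·(20 - 4) - 9 ≡ 25. → (4, 25)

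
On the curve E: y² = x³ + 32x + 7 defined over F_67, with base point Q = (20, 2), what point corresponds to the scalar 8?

Double-and-add on 8 = (1000)₂. Start with Q = (20, 2) for the leading 1-bit.
double: tangent at (20, 2): λ = (3·20² + 32)/(2·2) ≡ 26/4. 4⁻¹ ≡ 17 (mod 67) since 4·17 = 68 ≡ 1, so λ ≡ 26·17 ≡ 40.
  x = λ² - 20 - 20 = 1600 - 40 ≡ 19; y = λ·(20 - 19) - 2 ≡ 38. → (19, 38)
double: tangent at (19, 38): λ = (3·19² + 32)/(2·38) ≡ 43/9. 9⁻¹ ≡ 15 (mod 67) since 9·15 = 135 ≡ 1, so λ ≡ 43·15 ≡ 42.
  x = λ² - 19 - 19 = 1764 - 38 ≡ 51; y = λ·(19 - 51) - 38 ≡ 25. → (51, 25)
double: tangent at (51, 25): λ = (3·51² + 32)/(2·25) ≡ 63/50. 50⁻¹ ≡ 63 (mod 67), so λ ≡ 63·63 ≡ 16.
  x = λ² - 51 - 51 = 256 - 102 ≡ 20; y = λ·(51 - 20) - 25 ≡ 2. → (20, 2)

(20, 2)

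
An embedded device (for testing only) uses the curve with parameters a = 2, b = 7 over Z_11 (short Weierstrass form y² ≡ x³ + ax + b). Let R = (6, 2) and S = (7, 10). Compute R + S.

(7, 1)

(6, 2) + (7, 10). λ = (10 - 2)/(7 - 6) ≡ 8/1 mod 11. 1⁻¹ ≡ 1 (mod 11), so λ ≡ 8.
  x = λ² - 6 - 7 = 64 - 13 ≡ 7; y = λ·(6 - 7) - 2 ≡ 1. → (7, 1)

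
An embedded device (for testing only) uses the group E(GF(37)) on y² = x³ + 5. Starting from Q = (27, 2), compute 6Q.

(14, 23)

Repeated addition: build up to 6Q.
2Q: tangent at (27, 2): λ = (3·27² + 0)/(2·2) ≡ 4/4. 4⁻¹ ≡ 28 (mod 37), so λ ≡ 4·28 ≡ 1.
  x = λ² - 27 - 27 = 1 - 54 ≡ 21; y = λ·(27 - 21) - 2 ≡ 4. → (21, 4)
3Q: (21, 4) + (27, 2). λ = (2 - 4)/(27 - 21) ≡ 35/6 mod 37. 6⁻¹ ≡ 31 (mod 37), so λ ≡ 12.
  x = λ² - 21 - 27 = 144 - 48 ≡ 22; y = λ·(21 - 22) - 4 ≡ 21. → (22, 21)
4Q: (22, 21) + (27, 2). λ = (2 - 21)/(27 - 22) ≡ 18/5 mod 37. 5⁻¹ ≡ 15 (mod 37), so λ ≡ 11.
  x = λ² - 22 - 27 = 121 - 49 ≡ 35; y = λ·(22 - 35) - 21 ≡ 21. → (35, 21)
5Q: (35, 21) + (27, 2). λ = (2 - 21)/(27 - 35) ≡ 18/29 mod 37. 29⁻¹ ≡ 23 (mod 37), so λ ≡ 7.
  x = λ² - 35 - 27 = 49 - 62 ≡ 24; y = λ·(35 - 24) - 21 ≡ 19. → (24, 19)
6Q: (24, 19) + (27, 2). λ = (2 - 19)/(27 - 24) ≡ 20/3 mod 37. 3⁻¹ ≡ 25 (mod 37), so λ ≡ 19.
  x = λ² - 24 - 27 = 361 - 51 ≡ 14; y = λ·(24 - 14) - 19 ≡ 23. → (14, 23)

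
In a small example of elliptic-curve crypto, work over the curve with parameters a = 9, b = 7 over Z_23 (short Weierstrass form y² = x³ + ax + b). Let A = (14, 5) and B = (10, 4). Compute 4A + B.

O

First 4A:
Repeated addition: build up to 4A.
2A: tangent at (14, 5): λ = (3·14² + 9)/(2·5) ≡ 22/10. 10⁻¹ ≡ 7 (mod 23), so λ ≡ 22·7 ≡ 16.
  x = λ² - 14 - 14 = 256 - 28 ≡ 21; y = λ·(14 - 21) - 5 ≡ 21. → (21, 21)
3A: (21, 21) + (14, 5). λ = (5 - 21)/(14 - 21) ≡ 7/16 mod 23. 16⁻¹ ≡ 13 (mod 23) since 16·13 = 208 ≡ 1, so λ ≡ 22.
  x = λ² - 21 - 14 = 484 - 35 ≡ 12; y = λ·(21 - 12) - 21 ≡ 16. → (12, 16)
4A: (12, 16) + (14, 5). λ = (5 - 16)/(14 - 12) ≡ 12/2 mod 23. 2⁻¹ ≡ 12 (mod 23), so λ ≡ 6.
  x = λ² - 12 - 14 = 36 - 26 ≡ 10; y = λ·(12 - 10) - 16 ≡ 19. → (10, 19)
4A = (10, 19).
Finally 4A + B:
(10, 19) + (10, 4): same x and y₁ ≡ -y₂, so the sum is O.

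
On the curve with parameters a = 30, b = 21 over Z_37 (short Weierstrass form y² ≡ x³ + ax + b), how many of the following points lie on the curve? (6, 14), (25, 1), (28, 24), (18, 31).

1

(6, 14): 14² ≡ 11, rhs ≡ 10 → off.
(25, 1): 1² ≡ 1, rhs ≡ 5 → off.
(28, 24): 24² ≡ 21, rhs ≡ 21 → on.
(18, 31): 31² ≡ 36, rhs ≡ 29 → off.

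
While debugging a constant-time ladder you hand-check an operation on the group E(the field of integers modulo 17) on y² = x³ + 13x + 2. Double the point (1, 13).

(2, 6)

tangent at (1, 13): λ = (3·1² + 13)/(2·13) ≡ 16/9. 9⁻¹ ≡ 2 (mod 17) since 9·2 = 18 ≡ 1, so λ ≡ 16·2 ≡ 15.
  x = λ² - 1 - 1 = 225 - 2 ≡ 2; y = λ·(1 - 2) - 13 ≡ 6. → (2, 6)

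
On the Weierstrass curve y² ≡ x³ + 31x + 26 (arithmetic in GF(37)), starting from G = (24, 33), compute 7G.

Double-and-add on 7 = (111)₂. Start with G = (24, 33) for the leading 1-bit.
double: tangent at (24, 33): λ = (3·24² + 31)/(2·33) ≡ 20/29. 29⁻¹ ≡ 23 (mod 37) since 29·23 = 667 ≡ 1, so λ ≡ 20·23 ≡ 16.
  x = λ² - 24 - 24 = 256 - 48 ≡ 23; y = λ·(24 - 23) - 33 ≡ 20. → (23, 20)
add G: (23, 20) + (24, 33). λ = (33 - 20)/(24 - 23) ≡ 13/1 mod 37. 1⁻¹ ≡ 1 (mod 37), so λ ≡ 13.
  x = λ² - 23 - 24 = 169 - 47 ≡ 11; y = λ·(23 - 11) - 20 ≡ 25. → (11, 25)
double: tangent at (11, 25): λ = (3·11² + 31)/(2·25) ≡ 24/13. 13⁻¹ ≡ 20 (mod 37), so λ ≡ 24·20 ≡ 36.
  x = λ² - 11 - 11 = 1296 - 22 ≡ 16; y = λ·(11 - 16) - 25 ≡ 17. → (16, 17)
add G: (16, 17) + (24, 33). λ = (33 - 17)/(24 - 16) ≡ 16/8 mod 37. 8⁻¹ ≡ 14 (mod 37), so λ ≡ 2.
  x = λ² - 16 - 24 = 4 - 40 ≡ 1; y = λ·(16 - 1) - 17 ≡ 13. → (1, 13)

(1, 13)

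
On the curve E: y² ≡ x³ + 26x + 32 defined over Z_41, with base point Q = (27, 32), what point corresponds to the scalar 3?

Repeated addition: build up to 3Q.
2Q: tangent at (27, 32): λ = (3·27² + 26)/(2·32) ≡ 40/23. 23⁻¹ ≡ 25 (mod 41) since 23·25 = 575 ≡ 1, so λ ≡ 40·25 ≡ 16.
  x = λ² - 27 - 27 = 256 - 54 ≡ 38; y = λ·(27 - 38) - 32 ≡ 38. → (38, 38)
3Q: (38, 38) + (27, 32). λ = (32 - 38)/(27 - 38) ≡ 35/30 mod 41. 30⁻¹ ≡ 26 (mod 41), so λ ≡ 8.
  x = λ² - 38 - 27 = 64 - 65 ≡ 40; y = λ·(38 - 40) - 38 ≡ 28. → (40, 28)

(40, 28)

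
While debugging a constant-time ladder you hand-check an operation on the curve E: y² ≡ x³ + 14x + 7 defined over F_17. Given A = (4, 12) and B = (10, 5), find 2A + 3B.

(5, 10)

First 2A:
Repeated addition: build up to 2A.
2A: tangent at (4, 12): λ = (3·4² + 14)/(2·12) ≡ 11/7. 7⁻¹ ≡ 5 (mod 17), so λ ≡ 11·5 ≡ 4.
  x = λ² - 4 - 4 = 16 - 8 ≡ 8; y = λ·(4 - 8) - 12 ≡ 6. → (8, 6)
2A = (8, 6).
Next 3B:
Repeated addition: build up to 3B.
2B: tangent at (10, 5): λ = (3·10² + 14)/(2·5) ≡ 8/10. 10⁻¹ ≡ 12 (mod 17) since 10·12 = 120 ≡ 1, so λ ≡ 8·12 ≡ 11.
  x = λ² - 10 - 10 = 121 - 20 ≡ 16; y = λ·(10 - 16) - 5 ≡ 14. → (16, 14)
3B: (16, 14) + (10, 5). λ = (5 - 14)/(10 - 16) ≡ 8/11 mod 17. 11⁻¹ ≡ 14 (mod 17) since 11·14 = 154 ≡ 1, so λ ≡ 10.
  x = λ² - 16 - 10 = 100 - 26 ≡ 6; y = λ·(16 - 6) - 14 ≡ 1. → (6, 1)
3B = (6, 1).
Finally 2A + 3B:
(8, 6) + (6, 1). λ = (1 - 6)/(6 - 8) ≡ 12/15 mod 17. 15⁻¹ ≡ 8 (mod 17), so λ ≡ 11.
  x = λ² - 8 - 6 = 121 - 14 ≡ 5; y = λ·(8 - 5) - 6 ≡ 10. → (5, 10)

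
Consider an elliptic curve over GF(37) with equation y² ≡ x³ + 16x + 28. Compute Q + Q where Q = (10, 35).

(5, 14)

tangent at (10, 35): λ = (3·10² + 16)/(2·35) ≡ 20/33. 33⁻¹ ≡ 9 (mod 37), so λ ≡ 20·9 ≡ 32.
  x = λ² - 10 - 10 = 1024 - 20 ≡ 5; y = λ·(10 - 5) - 35 ≡ 14. → (5, 14)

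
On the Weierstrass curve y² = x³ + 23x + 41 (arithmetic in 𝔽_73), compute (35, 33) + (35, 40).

O

The two points share x = 35 and their y-coordinates satisfy 33 + 40 ≡ 0 (mod 73), so they are inverses. Their sum is ∞.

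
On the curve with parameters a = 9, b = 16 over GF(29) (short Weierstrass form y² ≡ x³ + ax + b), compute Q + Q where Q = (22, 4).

tangent at (22, 4): λ = (3·22² + 9)/(2·4) ≡ 11/8. 8⁻¹ ≡ 11 (mod 29), so λ ≡ 11·11 ≡ 5.
  x = λ² - 22 - 22 = 25 - 44 ≡ 10; y = λ·(22 - 10) - 4 ≡ 27. → (10, 27)

(10, 27)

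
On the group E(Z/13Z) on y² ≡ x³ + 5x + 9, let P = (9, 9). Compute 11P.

Double-and-add on 11 = (1011)₂. Start with P = (9, 9) for the leading 1-bit.
double: tangent at (9, 9): λ = (3·9² + 5)/(2·9) ≡ 1/5. 5⁻¹ ≡ 8 (mod 13), so λ ≡ 1·8 ≡ 8.
  x = λ² - 9 - 9 = 64 - 18 ≡ 7; y = λ·(9 - 7) - 9 ≡ 7. → (7, 7)
double: tangent at (7, 7): λ = (3·7² + 5)/(2·7) ≡ 9/1. 1⁻¹ ≡ 1 (mod 13) since 1·1 = 1 ≡ 1, so λ ≡ 9·1 ≡ 9.
  x = λ² - 7 - 7 = 81 - 14 ≡ 2; y = λ·(7 - 2) - 7 ≡ 12. → (2, 12)
add P: (2, 12) + (9, 9). λ = (9 - 12)/(9 - 2) ≡ 10/7 mod 13. 7⁻¹ ≡ 2 (mod 13), so λ ≡ 7.
  x = λ² - 2 - 9 = 49 - 11 ≡ 12; y = λ·(2 - 12) - 12 ≡ 9. → (12, 9)
double: tangent at (12, 9): λ = (3·12² + 5)/(2·9) ≡ 8/5. 5⁻¹ ≡ 8 (mod 13) since 5·8 = 40 ≡ 1, so λ ≡ 8·8 ≡ 12.
  x = λ² - 12 - 12 = 144 - 24 ≡ 3; y = λ·(12 - 3) - 9 ≡ 8. → (3, 8)
add P: (3, 8) + (9, 9). λ = (9 - 8)/(9 - 3) ≡ 1/6 mod 13. 6⁻¹ ≡ 11 (mod 13), so λ ≡ 11.
  x = λ² - 3 - 9 = 121 - 12 ≡ 5; y = λ·(3 - 5) - 8 ≡ 9. → (5, 9)

(5, 9)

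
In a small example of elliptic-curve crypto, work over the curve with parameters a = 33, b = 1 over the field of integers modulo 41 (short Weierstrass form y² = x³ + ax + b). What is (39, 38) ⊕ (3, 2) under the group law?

(0, 1)

(39, 38) + (3, 2). λ = (2 - 38)/(3 - 39) ≡ 5/5 mod 41. 5⁻¹ ≡ 33 (mod 41), so λ ≡ 1.
  x = λ² - 39 - 3 = 1 - 42 ≡ 0; y = λ·(39 - 0) - 38 ≡ 1. → (0, 1)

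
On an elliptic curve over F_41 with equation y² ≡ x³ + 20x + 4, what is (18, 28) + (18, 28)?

tangent at (18, 28): λ = (3·18² + 20)/(2·28) ≡ 8/15. 15⁻¹ ≡ 11 (mod 41) since 15·11 = 165 ≡ 1, so λ ≡ 8·11 ≡ 6.
  x = λ² - 18 - 18 = 36 - 36 ≡ 0; y = λ·(18 - 0) - 28 ≡ 39. → (0, 39)

(0, 39)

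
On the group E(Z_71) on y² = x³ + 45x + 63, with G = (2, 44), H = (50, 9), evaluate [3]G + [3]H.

(55, 69)

First 3G:
Repeated addition: build up to 3G.
2G: tangent at (2, 44): λ = (3·2² + 45)/(2·44) ≡ 57/17. 17⁻¹ ≡ 46 (mod 71), so λ ≡ 57·46 ≡ 66.
  x = λ² - 2 - 2 = 4356 - 4 ≡ 21; y = λ·(2 - 21) - 44 ≡ 51. → (21, 51)
3G: (21, 51) + (2, 44). λ = (44 - 51)/(2 - 21) ≡ 64/52 mod 71. 52⁻¹ ≡ 56 (mod 71) since 52·56 = 2912 ≡ 1, so λ ≡ 34.
  x = λ² - 21 - 2 = 1156 - 23 ≡ 68; y = λ·(21 - 68) - 51 ≡ 55. → (68, 55)
3G = (68, 55).
Next 3H:
Repeated addition: build up to 3H.
2H: tangent at (50, 9): λ = (3·50² + 45)/(2·9) ≡ 19/18. 18⁻¹ ≡ 4 (mod 71) since 18·4 = 72 ≡ 1, so λ ≡ 19·4 ≡ 5.
  x = λ² - 50 - 50 = 25 - 100 ≡ 67; y = λ·(50 - 67) - 9 ≡ 48. → (67, 48)
3H: (67, 48) + (50, 9). λ = (9 - 48)/(50 - 67) ≡ 32/54 mod 71. 54⁻¹ ≡ 25 (mod 71), so λ ≡ 19.
  x = λ² - 67 - 50 = 361 - 117 ≡ 31; y = λ·(67 - 31) - 48 ≡ 68. → (31, 68)
3H = (31, 68).
Finally 3G + 3H:
(68, 55) + (31, 68). λ = (68 - 55)/(31 - 68) ≡ 13/34 mod 71. 34⁻¹ ≡ 23 (mod 71) since 34·23 = 782 ≡ 1, so λ ≡ 15.
  x = λ² - 68 - 31 = 225 - 99 ≡ 55; y = λ·(68 - 55) - 55 ≡ 69. → (55, 69)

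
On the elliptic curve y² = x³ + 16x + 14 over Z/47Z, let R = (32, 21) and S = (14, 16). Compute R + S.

(32, 21) + (14, 16). λ = (16 - 21)/(14 - 32) ≡ 42/29 mod 47. 29⁻¹ ≡ 13 (mod 47), so λ ≡ 29.
  x = λ² - 32 - 14 = 841 - 46 ≡ 43; y = λ·(32 - 43) - 21 ≡ 36. → (43, 36)

(43, 36)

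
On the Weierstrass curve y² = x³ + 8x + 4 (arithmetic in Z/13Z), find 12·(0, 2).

Write Q = (0, 2).
Double-and-add on 12 = (1100)₂. Start with Q = (0, 2) for the leading 1-bit.
double: tangent at (0, 2): λ = (3·0² + 8)/(2·2) ≡ 8/4. 4⁻¹ ≡ 10 (mod 13), so λ ≡ 8·10 ≡ 2.
  x = λ² - 0 - 0 = 4 - 0 ≡ 4; y = λ·(0 - 4) - 2 ≡ 3. → (4, 3)
add Q: (4, 3) + (0, 2). λ = (2 - 3)/(0 - 4) ≡ 12/9 mod 13. 9⁻¹ ≡ 3 (mod 13), so λ ≡ 10.
  x = λ² - 4 - 0 = 100 - 4 ≡ 5; y = λ·(4 - 5) - 3 ≡ 0. → (5, 0)
double: (5, 0) + (5, 0): same x and y₁ ≡ -y₂, so the sum is 𝒪.
double: 𝒪 + 𝒪 = 𝒪 (identity).

O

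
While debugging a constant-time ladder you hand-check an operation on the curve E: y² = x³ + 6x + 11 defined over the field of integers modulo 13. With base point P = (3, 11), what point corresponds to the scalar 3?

Repeated addition: build up to 3P.
2P: tangent at (3, 11): λ = (3·3² + 6)/(2·11) ≡ 7/9. 9⁻¹ ≡ 3 (mod 13) since 9·3 = 27 ≡ 1, so λ ≡ 7·3 ≡ 8.
  x = λ² - 3 - 3 = 64 - 6 ≡ 6; y = λ·(3 - 6) - 11 ≡ 4. → (6, 4)
3P: (6, 4) + (3, 11). λ = (11 - 4)/(3 - 6) ≡ 7/10 mod 13. 10⁻¹ ≡ 4 (mod 13), so λ ≡ 2.
  x = λ² - 6 - 3 = 4 - 9 ≡ 8; y = λ·(6 - 8) - 4 ≡ 5. → (8, 5)

(8, 5)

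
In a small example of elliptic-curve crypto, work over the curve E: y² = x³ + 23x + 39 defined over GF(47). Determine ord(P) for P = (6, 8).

10

2P: tangent at (6, 8): λ = (3·6² + 23)/(2·8) ≡ 37/16. 16⁻¹ ≡ 3 (mod 47), so λ ≡ 37·3 ≡ 17.
  x = λ² - 6 - 6 = 289 - 12 ≡ 42; y = λ·(6 - 42) - 8 ≡ 38. → (42, 38)
3P: (42, 38) + (6, 8). λ = (8 - 38)/(6 - 42) ≡ 17/11 mod 47. 11⁻¹ ≡ 30 (mod 47), so λ ≡ 40.
  x = λ² - 42 - 6 = 1600 - 48 ≡ 1; y = λ·(42 - 1) - 38 ≡ 4. → (1, 4)
4P: (1, 4) + (6, 8). λ = (8 - 4)/(6 - 1) ≡ 4/5 mod 47. 5⁻¹ ≡ 19 (mod 47), so λ ≡ 29.
  x = λ² - 1 - 6 = 841 - 7 ≡ 35; y = λ·(1 - 35) - 4 ≡ 44. → (35, 44)
5P: (35, 44) + (6, 8). λ = (8 - 44)/(6 - 35) ≡ 11/18 mod 47. 18⁻¹ ≡ 34 (mod 47), so λ ≡ 45.
  x = λ² - 35 - 6 = 2025 - 41 ≡ 10; y = λ·(35 - 10) - 44 ≡ 0. → (10, 0)
6P: (10, 0) + (6, 8). λ = (8 - 0)/(6 - 10) ≡ 8/43 mod 47. 43⁻¹ ≡ 35 (mod 47), so λ ≡ 45.
  x = λ² - 10 - 6 = 2025 - 16 ≡ 35; y = λ·(10 - 35) - 0 ≡ 3. → (35, 3)
7P: (35, 3) + (6, 8). λ = (8 - 3)/(6 - 35) ≡ 5/18 mod 47. 18⁻¹ ≡ 34 (mod 47), so λ ≡ 29.
  x = λ² - 35 - 6 = 841 - 41 ≡ 1; y = λ·(35 - 1) - 3 ≡ 43. → (1, 43)
8P: (1, 43) + (6, 8). λ = (8 - 43)/(6 - 1) ≡ 12/5 mod 47. 5⁻¹ ≡ 19 (mod 47) since 5·19 = 95 ≡ 1, so λ ≡ 40.
  x = λ² - 1 - 6 = 1600 - 7 ≡ 42; y = λ·(1 - 42) - 43 ≡ 9. → (42, 9)
9P: (42, 9) + (6, 8). λ = (8 - 9)/(6 - 42) ≡ 46/11 mod 47. 11⁻¹ ≡ 30 (mod 47), so λ ≡ 17.
  x = λ² - 42 - 6 = 289 - 48 ≡ 6; y = λ·(42 - 6) - 9 ≡ 39. → (6, 39)
10P: (6, 39) + (6, 8): same x and y₁ ≡ -y₂, so the sum is O.
10P = O, so the order is 10.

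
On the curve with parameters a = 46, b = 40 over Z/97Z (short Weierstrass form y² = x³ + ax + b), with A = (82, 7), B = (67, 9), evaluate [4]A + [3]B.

(79, 48)

First 4A:
Double-and-add on 4 = (100)₂. Start with A = (82, 7) for the leading 1-bit.
double: tangent at (82, 7): λ = (3·82² + 46)/(2·7) ≡ 42/14. 14⁻¹ ≡ 7 (mod 97) since 14·7 = 98 ≡ 1, so λ ≡ 42·7 ≡ 3.
  x = λ² - 82 - 82 = 9 - 164 ≡ 39; y = λ·(82 - 39) - 7 ≡ 25. → (39, 25)
double: tangent at (39, 25): λ = (3·39² + 46)/(2·25) ≡ 50/50. 50⁻¹ ≡ 33 (mod 97) since 50·33 = 1650 ≡ 1, so λ ≡ 50·33 ≡ 1.
  x = λ² - 39 - 39 = 1 - 78 ≡ 20; y = λ·(39 - 20) - 25 ≡ 91. → (20, 91)
4A = (20, 91).
Next 3B:
Repeated addition: build up to 3B.
2B: tangent at (67, 9): λ = (3·67² + 46)/(2·9) ≡ 30/18. 18⁻¹ ≡ 27 (mod 97), so λ ≡ 30·27 ≡ 34.
  x = λ² - 67 - 67 = 1156 - 134 ≡ 52; y = λ·(67 - 52) - 9 ≡ 16. → (52, 16)
3B: (52, 16) + (67, 9). λ = (9 - 16)/(67 - 52) ≡ 90/15 mod 97. 15⁻¹ ≡ 13 (mod 97) since 15·13 = 195 ≡ 1, so λ ≡ 6.
  x = λ² - 52 - 67 = 36 - 119 ≡ 14; y = λ·(52 - 14) - 16 ≡ 18. → (14, 18)
3B = (14, 18).
Finally 4A + 3B:
(20, 91) + (14, 18). λ = (18 - 91)/(14 - 20) ≡ 24/91 mod 97. 91⁻¹ ≡ 16 (mod 97), so λ ≡ 93.
  x = λ² - 20 - 14 = 8649 - 34 ≡ 79; y = λ·(20 - 79) - 91 ≡ 48. → (79, 48)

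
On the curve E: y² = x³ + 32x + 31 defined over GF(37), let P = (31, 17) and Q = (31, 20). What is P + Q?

O

The two points share x = 31 and their y-coordinates satisfy 17 + 20 ≡ 0 (mod 37), so they are inverses. Their sum is 𝒪.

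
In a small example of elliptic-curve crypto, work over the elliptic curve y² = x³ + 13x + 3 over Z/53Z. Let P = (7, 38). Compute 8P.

(8, 47)

Repeated addition: build up to 8P.
2P: tangent at (7, 38): λ = (3·7² + 13)/(2·38) ≡ 1/23. 23⁻¹ ≡ 30 (mod 53), so λ ≡ 1·30 ≡ 30.
  x = λ² - 7 - 7 = 900 - 14 ≡ 38; y = λ·(7 - 38) - 38 ≡ 39. → (38, 39)
3P: (38, 39) + (7, 38). λ = (38 - 39)/(7 - 38) ≡ 52/22 mod 53. 22⁻¹ ≡ 41 (mod 53) since 22·41 = 902 ≡ 1, so λ ≡ 12.
  x = λ² - 38 - 7 = 144 - 45 ≡ 46; y = λ·(38 - 46) - 39 ≡ 24. → (46, 24)
4P: (46, 24) + (7, 38). λ = (38 - 24)/(7 - 46) ≡ 14/14 mod 53. 14⁻¹ ≡ 19 (mod 53), so λ ≡ 1.
  x = λ² - 46 - 7 = 1 - 53 ≡ 1; y = λ·(46 - 1) - 24 ≡ 21. → (1, 21)
5P: (1, 21) + (7, 38). λ = (38 - 21)/(7 - 1) ≡ 17/6 mod 53. 6⁻¹ ≡ 9 (mod 53), so λ ≡ 47.
  x = λ² - 1 - 7 = 2209 - 8 ≡ 28; y = λ·(1 - 28) - 21 ≡ 35. → (28, 35)
6P: (28, 35) + (7, 38). λ = (38 - 35)/(7 - 28) ≡ 3/32 mod 53. 32⁻¹ ≡ 5 (mod 53), so λ ≡ 15.
  x = λ² - 28 - 7 = 225 - 35 ≡ 31; y = λ·(28 - 31) - 35 ≡ 26. → (31, 26)
7P: (31, 26) + (7, 38). λ = (38 - 26)/(7 - 31) ≡ 12/29 mod 53. 29⁻¹ ≡ 11 (mod 53) since 29·11 = 319 ≡ 1, so λ ≡ 26.
  x = λ² - 31 - 7 = 676 - 38 ≡ 2; y = λ·(31 - 2) - 26 ≡ 39. → (2, 39)
8P: (2, 39) + (7, 38). λ = (38 - 39)/(7 - 2) ≡ 52/5 mod 53. 5⁻¹ ≡ 32 (mod 53) since 5·32 = 160 ≡ 1, so λ ≡ 21.
  x = λ² - 2 - 7 = 441 - 9 ≡ 8; y = λ·(2 - 8) - 39 ≡ 47. → (8, 47)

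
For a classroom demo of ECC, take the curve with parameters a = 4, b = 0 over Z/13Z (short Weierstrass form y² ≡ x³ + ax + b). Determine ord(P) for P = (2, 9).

2P: tangent at (2, 9): λ = (3·2² + 4)/(2·9) ≡ 3/5. 5⁻¹ ≡ 8 (mod 13), so λ ≡ 3·8 ≡ 11.
  x = λ² - 2 - 2 = 121 - 4 ≡ 0; y = λ·(2 - 0) - 9 ≡ 0. → (0, 0)
3P: (0, 0) + (2, 9). λ = (9 - 0)/(2 - 0) ≡ 9/2 mod 13. 2⁻¹ ≡ 7 (mod 13) since 2·7 = 14 ≡ 1, so λ ≡ 11.
  x = λ² - 0 - 2 = 121 - 2 ≡ 2; y = λ·(0 - 2) - 0 ≡ 4. → (2, 4)
4P: (2, 4) + (2, 9): same x and y₁ ≡ -y₂, so the sum is the point at infinity.
4P = the point at infinity, so the order is 4.

4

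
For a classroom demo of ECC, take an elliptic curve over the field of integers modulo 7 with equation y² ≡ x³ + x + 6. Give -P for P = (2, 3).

(2, 4)

-(2, 3) = (2, -3 mod 7) = (2, 4).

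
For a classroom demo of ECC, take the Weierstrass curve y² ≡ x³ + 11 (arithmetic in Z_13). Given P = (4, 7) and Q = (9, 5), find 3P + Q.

First 3P:
Repeated addition: build up to 3P.
2P: tangent at (4, 7): λ = (3·4² + 0)/(2·7) ≡ 9/1. 1⁻¹ ≡ 1 (mod 13), so λ ≡ 9·1 ≡ 9.
  x = λ² - 4 - 4 = 81 - 8 ≡ 8; y = λ·(4 - 8) - 7 ≡ 9. → (8, 9)
3P: (8, 9) + (4, 7). λ = (7 - 9)/(4 - 8) ≡ 11/9 mod 13. 9⁻¹ ≡ 3 (mod 13) since 9·3 = 27 ≡ 1, so λ ≡ 7.
  x = λ² - 8 - 4 = 49 - 12 ≡ 11; y = λ·(8 - 11) - 9 ≡ 9. → (11, 9)
3P = (11, 9).
Finally 3P + Q:
(11, 9) + (9, 5). λ = (5 - 9)/(9 - 11) ≡ 9/11 mod 13. 11⁻¹ ≡ 6 (mod 13), so λ ≡ 2.
  x = λ² - 11 - 9 = 4 - 20 ≡ 10; y = λ·(11 - 10) - 9 ≡ 6. → (10, 6)

(10, 6)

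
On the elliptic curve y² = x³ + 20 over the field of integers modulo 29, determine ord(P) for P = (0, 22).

2P: tangent at (0, 22): λ = (3·0² + 0)/(2·22) ≡ 0/15. 15⁻¹ ≡ 2 (mod 29) since 15·2 = 30 ≡ 1, so λ ≡ 0·2 ≡ 0.
  x = λ² - 0 - 0 = 0 - 0 ≡ 0; y = λ·(0 - 0) - 22 ≡ 7. → (0, 7)
3P: (0, 7) + (0, 22): same x and y₁ ≡ -y₂, so the sum is 𝒪.
3P = 𝒪, so the order is 3.

3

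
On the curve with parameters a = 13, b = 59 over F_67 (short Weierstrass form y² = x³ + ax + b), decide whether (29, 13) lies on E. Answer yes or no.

yes

y² = 13² ≡ 35; x³ + 13x + 59 = 24825 ≡ 35 (mod 67). 35 = 35.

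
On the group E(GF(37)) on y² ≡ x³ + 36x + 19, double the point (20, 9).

(9, 31)

tangent at (20, 9): λ = (3·20² + 36)/(2·9) ≡ 15/18. 18⁻¹ ≡ 35 (mod 37), so λ ≡ 15·35 ≡ 7.
  x = λ² - 20 - 20 = 49 - 40 ≡ 9; y = λ·(20 - 9) - 9 ≡ 31. → (9, 31)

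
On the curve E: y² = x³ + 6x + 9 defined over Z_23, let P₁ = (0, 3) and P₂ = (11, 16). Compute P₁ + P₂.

(21, 14)

(0, 3) + (11, 16). λ = (16 - 3)/(11 - 0) ≡ 13/11 mod 23. 11⁻¹ ≡ 21 (mod 23), so λ ≡ 20.
  x = λ² - 0 - 11 = 400 - 11 ≡ 21; y = λ·(0 - 21) - 3 ≡ 14. → (21, 14)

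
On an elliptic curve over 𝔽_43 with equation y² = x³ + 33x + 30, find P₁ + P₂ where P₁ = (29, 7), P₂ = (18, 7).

(29, 7) + (18, 7). λ = (7 - 7)/(18 - 29) ≡ 0/32 mod 43. 32⁻¹ ≡ 39 (mod 43), so λ ≡ 0.
  x = λ² - 29 - 18 = 0 - 47 ≡ 39; y = λ·(29 - 39) - 7 ≡ 36. → (39, 36)

(39, 36)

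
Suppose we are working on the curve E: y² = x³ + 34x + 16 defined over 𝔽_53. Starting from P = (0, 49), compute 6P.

(31, 11)

Repeated addition: build up to 6P.
2P: tangent at (0, 49): λ = (3·0² + 34)/(2·49) ≡ 34/45. 45⁻¹ ≡ 33 (mod 53), so λ ≡ 34·33 ≡ 9.
  x = λ² - 0 - 0 = 81 - 0 ≡ 28; y = λ·(0 - 28) - 49 ≡ 17. → (28, 17)
3P: (28, 17) + (0, 49). λ = (49 - 17)/(0 - 28) ≡ 32/25 mod 53. 25⁻¹ ≡ 17 (mod 53) since 25·17 = 425 ≡ 1, so λ ≡ 14.
  x = λ² - 28 - 0 = 196 - 28 ≡ 9; y = λ·(28 - 9) - 17 ≡ 37. → (9, 37)
4P: (9, 37) + (0, 49). λ = (49 - 37)/(0 - 9) ≡ 12/44 mod 53. 44⁻¹ ≡ 47 (mod 53), so λ ≡ 34.
  x = λ² - 9 - 0 = 1156 - 9 ≡ 34; y = λ·(9 - 34) - 37 ≡ 14. → (34, 14)
5P: (34, 14) + (0, 49). λ = (49 - 14)/(0 - 34) ≡ 35/19 mod 53. 19⁻¹ ≡ 14 (mod 53) since 19·14 = 266 ≡ 1, so λ ≡ 13.
  x = λ² - 34 - 0 = 169 - 34 ≡ 29; y = λ·(34 - 29) - 14 ≡ 51. → (29, 51)
6P: (29, 51) + (0, 49). λ = (49 - 51)/(0 - 29) ≡ 51/24 mod 53. 24⁻¹ ≡ 42 (mod 53) since 24·42 = 1008 ≡ 1, so λ ≡ 22.
  x = λ² - 29 - 0 = 484 - 29 ≡ 31; y = λ·(29 - 31) - 51 ≡ 11. → (31, 11)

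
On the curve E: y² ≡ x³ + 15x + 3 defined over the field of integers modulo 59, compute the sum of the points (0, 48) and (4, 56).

(0, 11)

(0, 48) + (4, 56). λ = (56 - 48)/(4 - 0) ≡ 8/4 mod 59. 4⁻¹ ≡ 15 (mod 59) since 4·15 = 60 ≡ 1, so λ ≡ 2.
  x = λ² - 0 - 4 = 4 - 4 ≡ 0; y = λ·(0 - 0) - 48 ≡ 11. → (0, 11)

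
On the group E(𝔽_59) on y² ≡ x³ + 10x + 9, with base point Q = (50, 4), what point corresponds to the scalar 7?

Double-and-add on 7 = (111)₂. Start with Q = (50, 4) for the leading 1-bit.
double: tangent at (50, 4): λ = (3·50² + 10)/(2·4) ≡ 17/8. 8⁻¹ ≡ 37 (mod 59), so λ ≡ 17·37 ≡ 39.
  x = λ² - 50 - 50 = 1521 - 100 ≡ 5; y = λ·(50 - 5) - 4 ≡ 40. → (5, 40)
add Q: (5, 40) + (50, 4). λ = (4 - 40)/(50 - 5) ≡ 23/45 mod 59. 45⁻¹ ≡ 21 (mod 59), so λ ≡ 11.
  x = λ² - 5 - 50 = 121 - 55 ≡ 7; y = λ·(5 - 7) - 40 ≡ 56. → (7, 56)
double: tangent at (7, 56): λ = (3·7² + 10)/(2·56) ≡ 39/53. 53⁻¹ ≡ 49 (mod 59) since 53·49 = 2597 ≡ 1, so λ ≡ 39·49 ≡ 23.
  x = λ² - 7 - 7 = 529 - 14 ≡ 43; y = λ·(7 - 43) - 56 ≡ 1. → (43, 1)
add Q: (43, 1) + (50, 4). λ = (4 - 1)/(50 - 43) ≡ 3/7 mod 59. 7⁻¹ ≡ 17 (mod 59), so λ ≡ 51.
  x = λ² - 43 - 50 = 2601 - 93 ≡ 30; y = λ·(43 - 30) - 1 ≡ 13. → (30, 13)

(30, 13)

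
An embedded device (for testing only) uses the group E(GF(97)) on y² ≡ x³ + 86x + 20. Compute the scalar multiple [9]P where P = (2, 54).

Double-and-add on 9 = (1001)₂. Start with P = (2, 54) for the leading 1-bit.
double: tangent at (2, 54): λ = (3·2² + 86)/(2·54) ≡ 1/11. 11⁻¹ ≡ 53 (mod 97), so λ ≡ 1·53 ≡ 53.
  x = λ² - 2 - 2 = 2809 - 4 ≡ 89; y = λ·(2 - 89) - 54 ≡ 88. → (89, 88)
double: tangent at (89, 88): λ = (3·89² + 86)/(2·88) ≡ 84/79. 79⁻¹ ≡ 70 (mod 97) since 79·70 = 5530 ≡ 1, so λ ≡ 84·70 ≡ 60.
  x = λ² - 89 - 89 = 3600 - 178 ≡ 27; y = λ·(89 - 27) - 88 ≡ 43. → (27, 43)
double: tangent at (27, 43): λ = (3·27² + 86)/(2·43) ≡ 42/86. 86⁻¹ ≡ 44 (mod 97), so λ ≡ 42·44 ≡ 5.
  x = λ² - 27 - 27 = 25 - 54 ≡ 68; y = λ·(27 - 68) - 43 ≡ 43. → (68, 43)
add P: (68, 43) + (2, 54). λ = (54 - 43)/(2 - 68) ≡ 11/31 mod 97. 31⁻¹ ≡ 72 (mod 97), so λ ≡ 16.
  x = λ² - 68 - 2 = 256 - 70 ≡ 89; y = λ·(68 - 89) - 43 ≡ 9. → (89, 9)

(89, 9)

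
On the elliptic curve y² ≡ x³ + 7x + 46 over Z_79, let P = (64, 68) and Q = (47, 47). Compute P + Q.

(57, 15)

(64, 68) + (47, 47). λ = (47 - 68)/(47 - 64) ≡ 58/62 mod 79. 62⁻¹ ≡ 65 (mod 79), so λ ≡ 57.
  x = λ² - 64 - 47 = 3249 - 111 ≡ 57; y = λ·(64 - 57) - 68 ≡ 15. → (57, 15)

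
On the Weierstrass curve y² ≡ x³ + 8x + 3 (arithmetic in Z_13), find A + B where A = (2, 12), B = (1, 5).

(7, 5)

(2, 12) + (1, 5). λ = (5 - 12)/(1 - 2) ≡ 6/12 mod 13. 12⁻¹ ≡ 12 (mod 13), so λ ≡ 7.
  x = λ² - 2 - 1 = 49 - 3 ≡ 7; y = λ·(2 - 7) - 12 ≡ 5. → (7, 5)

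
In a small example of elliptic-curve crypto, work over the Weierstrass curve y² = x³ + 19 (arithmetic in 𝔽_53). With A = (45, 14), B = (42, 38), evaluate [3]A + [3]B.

First 3A:
Repeated addition: build up to 3A.
2A: tangent at (45, 14): λ = (3·45² + 0)/(2·14) ≡ 33/28. 28⁻¹ ≡ 36 (mod 53), so λ ≡ 33·36 ≡ 22.
  x = λ² - 45 - 45 = 484 - 90 ≡ 23; y = λ·(45 - 23) - 14 ≡ 46. → (23, 46)
3A: (23, 46) + (45, 14). λ = (14 - 46)/(45 - 23) ≡ 21/22 mod 53. 22⁻¹ ≡ 41 (mod 53), so λ ≡ 13.
  x = λ² - 23 - 45 = 169 - 68 ≡ 48; y = λ·(23 - 48) - 46 ≡ 0. → (48, 0)
3A = (48, 0).
Next 3B:
Repeated addition: build up to 3B.
2B: tangent at (42, 38): λ = (3·42² + 0)/(2·38) ≡ 45/23. 23⁻¹ ≡ 30 (mod 53), so λ ≡ 45·30 ≡ 25.
  x = λ² - 42 - 42 = 625 - 84 ≡ 11; y = λ·(42 - 11) - 38 ≡ 48. → (11, 48)
3B: (11, 48) + (42, 38). λ = (38 - 48)/(42 - 11) ≡ 43/31 mod 53. 31⁻¹ ≡ 12 (mod 53) since 31·12 = 372 ≡ 1, so λ ≡ 39.
  x = λ² - 11 - 42 = 1521 - 53 ≡ 37; y = λ·(11 - 37) - 48 ≡ 51. → (37, 51)
3B = (37, 51).
Finally 3A + 3B:
(48, 0) + (37, 51). λ = (51 - 0)/(37 - 48) ≡ 51/42 mod 53. 42⁻¹ ≡ 24 (mod 53) since 42·24 = 1008 ≡ 1, so λ ≡ 5.
  x = λ² - 48 - 37 = 25 - 85 ≡ 46; y = λ·(48 - 46) - 0 ≡ 10. → (46, 10)

(46, 10)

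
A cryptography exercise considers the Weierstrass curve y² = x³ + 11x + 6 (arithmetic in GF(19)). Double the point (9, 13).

tangent at (9, 13): λ = (3·9² + 11)/(2·13) ≡ 7/7. 7⁻¹ ≡ 11 (mod 19) since 7·11 = 77 ≡ 1, so λ ≡ 7·11 ≡ 1.
  x = λ² - 9 - 9 = 1 - 18 ≡ 2; y = λ·(9 - 2) - 13 ≡ 13. → (2, 13)

(2, 13)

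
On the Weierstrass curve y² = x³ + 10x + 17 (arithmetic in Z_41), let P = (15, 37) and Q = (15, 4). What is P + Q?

The two points share x = 15 and their y-coordinates satisfy 37 + 4 ≡ 0 (mod 41), so they are inverses. Their sum is O.

O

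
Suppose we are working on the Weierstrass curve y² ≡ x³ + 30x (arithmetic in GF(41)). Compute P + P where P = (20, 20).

tangent at (20, 20): λ = (3·20² + 30)/(2·20) ≡ 0/40. 40⁻¹ ≡ 40 (mod 41) since 40·40 = 1600 ≡ 1, so λ ≡ 0·40 ≡ 0.
  x = λ² - 20 - 20 = 0 - 40 ≡ 1; y = λ·(20 - 1) - 20 ≡ 21. → (1, 21)

(1, 21)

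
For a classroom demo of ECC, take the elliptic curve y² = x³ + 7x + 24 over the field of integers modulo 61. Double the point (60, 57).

(15, 24)

tangent at (60, 57): λ = (3·60² + 7)/(2·57) ≡ 10/53. 53⁻¹ ≡ 38 (mod 61) since 53·38 = 2014 ≡ 1, so λ ≡ 10·38 ≡ 14.
  x = λ² - 60 - 60 = 196 - 120 ≡ 15; y = λ·(60 - 15) - 57 ≡ 24. → (15, 24)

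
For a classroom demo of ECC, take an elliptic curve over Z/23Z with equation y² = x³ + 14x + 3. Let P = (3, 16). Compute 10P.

O

Repeated addition: build up to 10P.
2P: tangent at (3, 16): λ = (3·3² + 14)/(2·16) ≡ 18/9. 9⁻¹ ≡ 18 (mod 23), so λ ≡ 18·18 ≡ 2.
  x = λ² - 3 - 3 = 4 - 6 ≡ 21; y = λ·(3 - 21) - 16 ≡ 17. → (21, 17)
3P: (21, 17) + (3, 16). λ = (16 - 17)/(3 - 21) ≡ 22/5 mod 23. 5⁻¹ ≡ 14 (mod 23) since 5·14 = 70 ≡ 1, so λ ≡ 9.
  x = λ² - 21 - 3 = 81 - 24 ≡ 11; y = λ·(21 - 11) - 17 ≡ 4. → (11, 4)
4P: (11, 4) + (3, 16). λ = (16 - 4)/(3 - 11) ≡ 12/15 mod 23. 15⁻¹ ≡ 20 (mod 23), so λ ≡ 10.
  x = λ² - 11 - 3 = 100 - 14 ≡ 17; y = λ·(11 - 17) - 4 ≡ 5. → (17, 5)
5P: (17, 5) + (3, 16). λ = (16 - 5)/(3 - 17) ≡ 11/9 mod 23. 9⁻¹ ≡ 18 (mod 23), so λ ≡ 14.
  x = λ² - 17 - 3 = 196 - 20 ≡ 15; y = λ·(17 - 15) - 5 ≡ 0. → (15, 0)
6P: (15, 0) + (3, 16). λ = (16 - 0)/(3 - 15) ≡ 16/11 mod 23. 11⁻¹ ≡ 21 (mod 23), so λ ≡ 14.
  x = λ² - 15 - 3 = 196 - 18 ≡ 17; y = λ·(15 - 17) - 0 ≡ 18. → (17, 18)
7P: (17, 18) + (3, 16). λ = (16 - 18)/(3 - 17) ≡ 21/9 mod 23. 9⁻¹ ≡ 18 (mod 23), so λ ≡ 10.
  x = λ² - 17 - 3 = 100 - 20 ≡ 11; y = λ·(17 - 11) - 18 ≡ 19. → (11, 19)
8P: (11, 19) + (3, 16). λ = (16 - 19)/(3 - 11) ≡ 20/15 mod 23. 15⁻¹ ≡ 20 (mod 23), so λ ≡ 9.
  x = λ² - 11 - 3 = 81 - 14 ≡ 21; y = λ·(11 - 21) - 19 ≡ 6. → (21, 6)
9P: (21, 6) + (3, 16). λ = (16 - 6)/(3 - 21) ≡ 10/5 mod 23. 5⁻¹ ≡ 14 (mod 23) since 5·14 = 70 ≡ 1, so λ ≡ 2.
  x = λ² - 21 - 3 = 4 - 24 ≡ 3; y = λ·(21 - 3) - 6 ≡ 7. → (3, 7)
10P: (3, 7) + (3, 16): same x and y₁ ≡ -y₂, so the sum is the point at infinity.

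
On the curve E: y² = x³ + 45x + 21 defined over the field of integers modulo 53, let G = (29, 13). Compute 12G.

(20, 21)

Repeated addition: build up to 12G.
2G: tangent at (29, 13): λ = (3·29² + 45)/(2·13) ≡ 24/26. 26⁻¹ ≡ 51 (mod 53), so λ ≡ 24·51 ≡ 5.
  x = λ² - 29 - 29 = 25 - 58 ≡ 20; y = λ·(29 - 20) - 13 ≡ 32. → (20, 32)
3G: (20, 32) + (29, 13). λ = (13 - 32)/(29 - 20) ≡ 34/9 mod 53. 9⁻¹ ≡ 6 (mod 53) since 9·6 = 54 ≡ 1, so λ ≡ 45.
  x = λ² - 20 - 29 = 2025 - 49 ≡ 15; y = λ·(20 - 15) - 32 ≡ 34. → (15, 34)
4G: (15, 34) + (29, 13). λ = (13 - 34)/(29 - 15) ≡ 32/14 mod 53. 14⁻¹ ≡ 19 (mod 53), so λ ≡ 25.
  x = λ² - 15 - 29 = 625 - 44 ≡ 51; y = λ·(15 - 51) - 34 ≡ 20. → (51, 20)
5G: (51, 20) + (29, 13). λ = (13 - 20)/(29 - 51) ≡ 46/31 mod 53. 31⁻¹ ≡ 12 (mod 53), so λ ≡ 22.
  x = λ² - 51 - 29 = 484 - 80 ≡ 33; y = λ·(51 - 33) - 20 ≡ 5. → (33, 5)
6G: (33, 5) + (29, 13). λ = (13 - 5)/(29 - 33) ≡ 8/49 mod 53. 49⁻¹ ≡ 13 (mod 53) since 49·13 = 637 ≡ 1, so λ ≡ 51.
  x = λ² - 33 - 29 = 2601 - 62 ≡ 48; y = λ·(33 - 48) - 5 ≡ 25. → (48, 25)
7G: (48, 25) + (29, 13). λ = (13 - 25)/(29 - 48) ≡ 41/34 mod 53. 34⁻¹ ≡ 39 (mod 53) since 34·39 = 1326 ≡ 1, so λ ≡ 9.
  x = λ² - 48 - 29 = 81 - 77 ≡ 4; y = λ·(48 - 4) - 25 ≡ 0. → (4, 0)
8G: (4, 0) + (29, 13). λ = (13 - 0)/(29 - 4) ≡ 13/25 mod 53. 25⁻¹ ≡ 17 (mod 53) since 25·17 = 425 ≡ 1, so λ ≡ 9.
  x = λ² - 4 - 29 = 81 - 33 ≡ 48; y = λ·(4 - 48) - 0 ≡ 28. → (48, 28)
9G: (48, 28) + (29, 13). λ = (13 - 28)/(29 - 48) ≡ 38/34 mod 53. 34⁻¹ ≡ 39 (mod 53), so λ ≡ 51.
  x = λ² - 48 - 29 = 2601 - 77 ≡ 33; y = λ·(48 - 33) - 28 ≡ 48. → (33, 48)
10G: (33, 48) + (29, 13). λ = (13 - 48)/(29 - 33) ≡ 18/49 mod 53. 49⁻¹ ≡ 13 (mod 53) since 49·13 = 637 ≡ 1, so λ ≡ 22.
  x = λ² - 33 - 29 = 484 - 62 ≡ 51; y = λ·(33 - 51) - 48 ≡ 33. → (51, 33)
11G: (51, 33) + (29, 13). λ = (13 - 33)/(29 - 51) ≡ 33/31 mod 53. 31⁻¹ ≡ 12 (mod 53) since 31·12 = 372 ≡ 1, so λ ≡ 25.
  x = λ² - 51 - 29 = 625 - 80 ≡ 15; y = λ·(51 - 15) - 33 ≡ 19. → (15, 19)
12G: (15, 19) + (29, 13). λ = (13 - 19)/(29 - 15) ≡ 47/14 mod 53. 14⁻¹ ≡ 19 (mod 53) since 14·19 = 266 ≡ 1, so λ ≡ 45.
  x = λ² - 15 - 29 = 2025 - 44 ≡ 20; y = λ·(15 - 20) - 19 ≡ 21. → (20, 21)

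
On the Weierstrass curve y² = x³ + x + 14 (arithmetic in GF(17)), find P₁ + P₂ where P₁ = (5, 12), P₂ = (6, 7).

(14, 16)

(5, 12) + (6, 7). λ = (7 - 12)/(6 - 5) ≡ 12/1 mod 17. 1⁻¹ ≡ 1 (mod 17), so λ ≡ 12.
  x = λ² - 5 - 6 = 144 - 11 ≡ 14; y = λ·(5 - 14) - 12 ≡ 16. → (14, 16)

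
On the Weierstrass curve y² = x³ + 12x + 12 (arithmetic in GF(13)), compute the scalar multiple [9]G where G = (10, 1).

Double-and-add on 9 = (1001)₂. Start with G = (10, 1) for the leading 1-bit.
double: tangent at (10, 1): λ = (3·10² + 12)/(2·1) ≡ 0/2. 2⁻¹ ≡ 7 (mod 13), so λ ≡ 0·7 ≡ 0.
  x = λ² - 10 - 10 = 0 - 20 ≡ 6; y = λ·(10 - 6) - 1 ≡ 12. → (6, 12)
double: tangent at (6, 12): λ = (3·6² + 12)/(2·12) ≡ 3/11. 11⁻¹ ≡ 6 (mod 13) since 11·6 = 66 ≡ 1, so λ ≡ 3·6 ≡ 5.
  x = λ² - 6 - 6 = 25 - 12 ≡ 0; y = λ·(6 - 0) - 12 ≡ 5. → (0, 5)
double: tangent at (0, 5): λ = (3·0² + 12)/(2·5) ≡ 12/10. 10⁻¹ ≡ 4 (mod 13), so λ ≡ 12·4 ≡ 9.
  x = λ² - 0 - 0 = 81 - 0 ≡ 3; y = λ·(0 - 3) - 5 ≡ 7. → (3, 7)
add G: (3, 7) + (10, 1). λ = (1 - 7)/(10 - 3) ≡ 7/7 mod 13. 7⁻¹ ≡ 2 (mod 13) since 7·2 = 14 ≡ 1, so λ ≡ 1.
  x = λ² - 3 - 10 = 1 - 13 ≡ 1; y = λ·(3 - 1) - 7 ≡ 8. → (1, 8)

(1, 8)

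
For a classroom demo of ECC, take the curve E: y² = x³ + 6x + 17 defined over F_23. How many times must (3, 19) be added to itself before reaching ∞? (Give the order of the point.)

2P: tangent at (3, 19): λ = (3·3² + 6)/(2·19) ≡ 10/15. 15⁻¹ ≡ 20 (mod 23), so λ ≡ 10·20 ≡ 16.
  x = λ² - 3 - 3 = 256 - 6 ≡ 20; y = λ·(3 - 20) - 19 ≡ 8. → (20, 8)
3P: (20, 8) + (3, 19). λ = (19 - 8)/(3 - 20) ≡ 11/6 mod 23. 6⁻¹ ≡ 4 (mod 23), so λ ≡ 21.
  x = λ² - 20 - 3 = 441 - 23 ≡ 4; y = λ·(20 - 4) - 8 ≡ 6. → (4, 6)
4P: (4, 6) + (3, 19). λ = (19 - 6)/(3 - 4) ≡ 13/22 mod 23. 22⁻¹ ≡ 22 (mod 23) since 22·22 = 484 ≡ 1, so λ ≡ 10.
  x = λ² - 4 - 3 = 100 - 7 ≡ 1; y = λ·(4 - 1) - 6 ≡ 1. → (1, 1)
5P: (1, 1) + (3, 19). λ = (19 - 1)/(3 - 1) ≡ 18/2 mod 23. 2⁻¹ ≡ 12 (mod 23) since 2·12 = 24 ≡ 1, so λ ≡ 9.
  x = λ² - 1 - 3 = 81 - 4 ≡ 8; y = λ·(1 - 8) - 1 ≡ 5. → (8, 5)
6P: (8, 5) + (3, 19). λ = (19 - 5)/(3 - 8) ≡ 14/18 mod 23. 18⁻¹ ≡ 9 (mod 23), so λ ≡ 11.
  x = λ² - 8 - 3 = 121 - 11 ≡ 18; y = λ·(8 - 18) - 5 ≡ 0. → (18, 0)
7P: (18, 0) + (3, 19). λ = (19 - 0)/(3 - 18) ≡ 19/8 mod 23. 8⁻¹ ≡ 3 (mod 23) since 8·3 = 24 ≡ 1, so λ ≡ 11.
  x = λ² - 18 - 3 = 121 - 21 ≡ 8; y = λ·(18 - 8) - 0 ≡ 18. → (8, 18)
8P: (8, 18) + (3, 19). λ = (19 - 18)/(3 - 8) ≡ 1/18 mod 23. 18⁻¹ ≡ 9 (mod 23), so λ ≡ 9.
  x = λ² - 8 - 3 = 81 - 11 ≡ 1; y = λ·(8 - 1) - 18 ≡ 22. → (1, 22)
9P: (1, 22) + (3, 19). λ = (19 - 22)/(3 - 1) ≡ 20/2 mod 23. 2⁻¹ ≡ 12 (mod 23), so λ ≡ 10.
  x = λ² - 1 - 3 = 100 - 4 ≡ 4; y = λ·(1 - 4) - 22 ≡ 17. → (4, 17)
10P: (4, 17) + (3, 19). λ = (19 - 17)/(3 - 4) ≡ 2/22 mod 23. 22⁻¹ ≡ 22 (mod 23) since 22·22 = 484 ≡ 1, so λ ≡ 21.
  x = λ² - 4 - 3 = 441 - 7 ≡ 20; y = λ·(4 - 20) - 17 ≡ 15. → (20, 15)
11P: (20, 15) + (3, 19). λ = (19 - 15)/(3 - 20) ≡ 4/6 mod 23. 6⁻¹ ≡ 4 (mod 23), so λ ≡ 16.
  x = λ² - 20 - 3 = 256 - 23 ≡ 3; y = λ·(20 - 3) - 15 ≡ 4. → (3, 4)
12P: (3, 4) + (3, 19): same x and y₁ ≡ -y₂, so the sum is ∞.
12P = ∞, so the order is 12.

12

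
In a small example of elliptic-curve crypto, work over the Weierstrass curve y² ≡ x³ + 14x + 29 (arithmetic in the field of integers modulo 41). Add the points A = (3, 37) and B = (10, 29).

(36, 30)

(3, 37) + (10, 29). λ = (29 - 37)/(10 - 3) ≡ 33/7 mod 41. 7⁻¹ ≡ 6 (mod 41), so λ ≡ 34.
  x = λ² - 3 - 10 = 1156 - 13 ≡ 36; y = λ·(3 - 36) - 37 ≡ 30. → (36, 30)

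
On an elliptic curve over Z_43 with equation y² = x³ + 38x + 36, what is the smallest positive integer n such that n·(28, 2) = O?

2P: tangent at (28, 2): λ = (3·28² + 38)/(2·2) ≡ 25/4. 4⁻¹ ≡ 11 (mod 43) since 4·11 = 44 ≡ 1, so λ ≡ 25·11 ≡ 17.
  x = λ² - 28 - 28 = 289 - 56 ≡ 18; y = λ·(28 - 18) - 2 ≡ 39. → (18, 39)
3P: (18, 39) + (28, 2). λ = (2 - 39)/(28 - 18) ≡ 6/10 mod 43. 10⁻¹ ≡ 13 (mod 43), so λ ≡ 35.
  x = λ² - 18 - 28 = 1225 - 46 ≡ 18; y = λ·(18 - 18) - 39 ≡ 4. → (18, 4)
4P: (18, 4) + (28, 2). λ = (2 - 4)/(28 - 18) ≡ 41/10 mod 43. 10⁻¹ ≡ 13 (mod 43) since 10·13 = 130 ≡ 1, so λ ≡ 17.
  x = λ² - 18 - 28 = 289 - 46 ≡ 28; y = λ·(18 - 28) - 4 ≡ 41. → (28, 41)
5P: (28, 41) + (28, 2): same x and y₁ ≡ -y₂, so the sum is O.
5P = O, so the order is 5.

5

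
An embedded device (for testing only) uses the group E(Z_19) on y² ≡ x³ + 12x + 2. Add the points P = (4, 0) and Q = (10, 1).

(4, 0) + (10, 1). λ = (1 - 0)/(10 - 4) ≡ 1/6 mod 19. 6⁻¹ ≡ 16 (mod 19), so λ ≡ 16.
  x = λ² - 4 - 10 = 256 - 14 ≡ 14; y = λ·(4 - 14) - 0 ≡ 11. → (14, 11)

(14, 11)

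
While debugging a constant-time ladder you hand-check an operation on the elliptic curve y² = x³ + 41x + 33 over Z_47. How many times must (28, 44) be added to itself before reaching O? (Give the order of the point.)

2P: tangent at (28, 44): λ = (3·28² + 41)/(2·44) ≡ 43/41. 41⁻¹ ≡ 39 (mod 47), so λ ≡ 43·39 ≡ 32.
  x = λ² - 28 - 28 = 1024 - 56 ≡ 28; y = λ·(28 - 28) - 44 ≡ 3. → (28, 3)
3P: (28, 3) + (28, 44): same x and y₁ ≡ -y₂, so the sum is O.
3P = O, so the order is 3.

3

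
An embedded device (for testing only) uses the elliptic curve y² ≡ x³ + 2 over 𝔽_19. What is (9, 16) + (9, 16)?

tangent at (9, 16): λ = (3·9² + 0)/(2·16) ≡ 15/13. 13⁻¹ ≡ 3 (mod 19), so λ ≡ 15·3 ≡ 7.
  x = λ² - 9 - 9 = 49 - 18 ≡ 12; y = λ·(9 - 12) - 16 ≡ 1. → (12, 1)

(12, 1)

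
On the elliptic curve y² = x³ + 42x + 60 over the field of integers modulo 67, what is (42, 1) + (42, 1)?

(18, 22)

tangent at (42, 1): λ = (3·42² + 42)/(2·1) ≡ 41/2. 2⁻¹ ≡ 34 (mod 67), so λ ≡ 41·34 ≡ 54.
  x = λ² - 42 - 42 = 2916 - 84 ≡ 18; y = λ·(42 - 18) - 1 ≡ 22. → (18, 22)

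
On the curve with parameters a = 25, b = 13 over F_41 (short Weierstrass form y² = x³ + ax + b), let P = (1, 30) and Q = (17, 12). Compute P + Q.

(39, 23)

(1, 30) + (17, 12). λ = (12 - 30)/(17 - 1) ≡ 23/16 mod 41. 16⁻¹ ≡ 18 (mod 41) since 16·18 = 288 ≡ 1, so λ ≡ 4.
  x = λ² - 1 - 17 = 16 - 18 ≡ 39; y = λ·(1 - 39) - 30 ≡ 23. → (39, 23)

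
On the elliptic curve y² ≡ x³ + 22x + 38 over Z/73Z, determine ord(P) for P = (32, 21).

2P: tangent at (32, 21): λ = (3·32² + 22)/(2·21) ≡ 28/42. 42⁻¹ ≡ 40 (mod 73), so λ ≡ 28·40 ≡ 25.
  x = λ² - 32 - 32 = 625 - 64 ≡ 50; y = λ·(32 - 50) - 21 ≡ 40. → (50, 40)
3P: (50, 40) + (32, 21). λ = (21 - 40)/(32 - 50) ≡ 54/55 mod 73. 55⁻¹ ≡ 4 (mod 73) since 55·4 = 220 ≡ 1, so λ ≡ 70.
  x = λ² - 50 - 32 = 4900 - 82 ≡ 0; y = λ·(50 - 0) - 40 ≡ 29. → (0, 29)
4P: (0, 29) + (32, 21). λ = (21 - 29)/(32 - 0) ≡ 65/32 mod 73. 32⁻¹ ≡ 16 (mod 73), so λ ≡ 18.
  x = λ² - 0 - 32 = 324 - 32 ≡ 0; y = λ·(0 - 0) - 29 ≡ 44. → (0, 44)
5P: (0, 44) + (32, 21). λ = (21 - 44)/(32 - 0) ≡ 50/32 mod 73. 32⁻¹ ≡ 16 (mod 73) since 32·16 = 512 ≡ 1, so λ ≡ 70.
  x = λ² - 0 - 32 = 4900 - 32 ≡ 50; y = λ·(0 - 50) - 44 ≡ 33. → (50, 33)
6P: (50, 33) + (32, 21). λ = (21 - 33)/(32 - 50) ≡ 61/55 mod 73. 55⁻¹ ≡ 4 (mod 73), so λ ≡ 25.
  x = λ² - 50 - 32 = 625 - 82 ≡ 32; y = λ·(50 - 32) - 33 ≡ 52. → (32, 52)
7P: (32, 52) + (32, 21): same x and y₁ ≡ -y₂, so the sum is O.
7P = O, so the order is 7.

7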